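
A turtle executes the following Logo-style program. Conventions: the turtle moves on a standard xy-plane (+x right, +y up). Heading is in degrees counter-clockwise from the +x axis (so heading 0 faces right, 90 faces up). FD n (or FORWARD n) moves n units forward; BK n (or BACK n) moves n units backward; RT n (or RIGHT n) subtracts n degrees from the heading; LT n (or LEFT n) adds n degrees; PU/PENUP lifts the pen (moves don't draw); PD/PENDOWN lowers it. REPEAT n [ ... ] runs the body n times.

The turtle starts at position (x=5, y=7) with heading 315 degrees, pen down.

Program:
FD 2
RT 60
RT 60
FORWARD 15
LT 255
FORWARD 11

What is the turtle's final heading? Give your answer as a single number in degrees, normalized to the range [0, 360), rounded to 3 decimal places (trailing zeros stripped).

Executing turtle program step by step:
Start: pos=(5,7), heading=315, pen down
FD 2: (5,7) -> (6.414,5.586) [heading=315, draw]
RT 60: heading 315 -> 255
RT 60: heading 255 -> 195
FD 15: (6.414,5.586) -> (-8.075,1.704) [heading=195, draw]
LT 255: heading 195 -> 90
FD 11: (-8.075,1.704) -> (-8.075,12.704) [heading=90, draw]
Final: pos=(-8.075,12.704), heading=90, 3 segment(s) drawn

Answer: 90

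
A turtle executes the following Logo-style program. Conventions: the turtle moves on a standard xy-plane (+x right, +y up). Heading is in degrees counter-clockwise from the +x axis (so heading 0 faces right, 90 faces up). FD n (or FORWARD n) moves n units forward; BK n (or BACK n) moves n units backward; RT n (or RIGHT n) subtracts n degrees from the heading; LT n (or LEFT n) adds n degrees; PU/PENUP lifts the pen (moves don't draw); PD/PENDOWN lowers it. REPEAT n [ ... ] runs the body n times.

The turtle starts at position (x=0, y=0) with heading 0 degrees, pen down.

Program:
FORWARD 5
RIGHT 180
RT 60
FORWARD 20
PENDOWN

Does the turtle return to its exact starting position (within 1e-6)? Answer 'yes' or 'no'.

Answer: no

Derivation:
Executing turtle program step by step:
Start: pos=(0,0), heading=0, pen down
FD 5: (0,0) -> (5,0) [heading=0, draw]
RT 180: heading 0 -> 180
RT 60: heading 180 -> 120
FD 20: (5,0) -> (-5,17.321) [heading=120, draw]
PD: pen down
Final: pos=(-5,17.321), heading=120, 2 segment(s) drawn

Start position: (0, 0)
Final position: (-5, 17.321)
Distance = 18.028; >= 1e-6 -> NOT closed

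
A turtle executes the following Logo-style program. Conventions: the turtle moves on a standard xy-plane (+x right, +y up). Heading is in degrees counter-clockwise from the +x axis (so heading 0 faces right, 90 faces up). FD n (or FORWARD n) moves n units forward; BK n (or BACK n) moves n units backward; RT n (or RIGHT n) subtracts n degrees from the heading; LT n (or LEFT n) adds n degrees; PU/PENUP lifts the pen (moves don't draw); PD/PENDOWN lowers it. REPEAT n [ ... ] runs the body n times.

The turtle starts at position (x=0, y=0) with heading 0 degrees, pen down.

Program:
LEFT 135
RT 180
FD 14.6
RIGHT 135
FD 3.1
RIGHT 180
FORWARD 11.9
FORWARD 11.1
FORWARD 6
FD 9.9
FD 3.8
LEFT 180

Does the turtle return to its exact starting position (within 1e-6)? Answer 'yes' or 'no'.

Answer: no

Derivation:
Executing turtle program step by step:
Start: pos=(0,0), heading=0, pen down
LT 135: heading 0 -> 135
RT 180: heading 135 -> 315
FD 14.6: (0,0) -> (10.324,-10.324) [heading=315, draw]
RT 135: heading 315 -> 180
FD 3.1: (10.324,-10.324) -> (7.224,-10.324) [heading=180, draw]
RT 180: heading 180 -> 0
FD 11.9: (7.224,-10.324) -> (19.124,-10.324) [heading=0, draw]
FD 11.1: (19.124,-10.324) -> (30.224,-10.324) [heading=0, draw]
FD 6: (30.224,-10.324) -> (36.224,-10.324) [heading=0, draw]
FD 9.9: (36.224,-10.324) -> (46.124,-10.324) [heading=0, draw]
FD 3.8: (46.124,-10.324) -> (49.924,-10.324) [heading=0, draw]
LT 180: heading 0 -> 180
Final: pos=(49.924,-10.324), heading=180, 7 segment(s) drawn

Start position: (0, 0)
Final position: (49.924, -10.324)
Distance = 50.98; >= 1e-6 -> NOT closed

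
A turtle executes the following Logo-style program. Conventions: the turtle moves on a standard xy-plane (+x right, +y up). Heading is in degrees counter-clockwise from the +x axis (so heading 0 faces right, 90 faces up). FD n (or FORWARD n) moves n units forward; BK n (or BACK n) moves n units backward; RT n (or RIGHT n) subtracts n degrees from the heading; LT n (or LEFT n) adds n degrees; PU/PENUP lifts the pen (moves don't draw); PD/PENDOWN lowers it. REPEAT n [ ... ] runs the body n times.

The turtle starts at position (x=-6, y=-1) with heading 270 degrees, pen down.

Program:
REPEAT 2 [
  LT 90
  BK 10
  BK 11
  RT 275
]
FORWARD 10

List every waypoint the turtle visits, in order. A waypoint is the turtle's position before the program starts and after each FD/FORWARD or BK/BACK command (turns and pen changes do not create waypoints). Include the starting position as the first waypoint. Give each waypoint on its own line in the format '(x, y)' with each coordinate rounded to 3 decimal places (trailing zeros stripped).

Executing turtle program step by step:
Start: pos=(-6,-1), heading=270, pen down
REPEAT 2 [
  -- iteration 1/2 --
  LT 90: heading 270 -> 0
  BK 10: (-6,-1) -> (-16,-1) [heading=0, draw]
  BK 11: (-16,-1) -> (-27,-1) [heading=0, draw]
  RT 275: heading 0 -> 85
  -- iteration 2/2 --
  LT 90: heading 85 -> 175
  BK 10: (-27,-1) -> (-17.038,-1.872) [heading=175, draw]
  BK 11: (-17.038,-1.872) -> (-6.08,-2.83) [heading=175, draw]
  RT 275: heading 175 -> 260
]
FD 10: (-6.08,-2.83) -> (-7.816,-12.678) [heading=260, draw]
Final: pos=(-7.816,-12.678), heading=260, 5 segment(s) drawn
Waypoints (6 total):
(-6, -1)
(-16, -1)
(-27, -1)
(-17.038, -1.872)
(-6.08, -2.83)
(-7.816, -12.678)

Answer: (-6, -1)
(-16, -1)
(-27, -1)
(-17.038, -1.872)
(-6.08, -2.83)
(-7.816, -12.678)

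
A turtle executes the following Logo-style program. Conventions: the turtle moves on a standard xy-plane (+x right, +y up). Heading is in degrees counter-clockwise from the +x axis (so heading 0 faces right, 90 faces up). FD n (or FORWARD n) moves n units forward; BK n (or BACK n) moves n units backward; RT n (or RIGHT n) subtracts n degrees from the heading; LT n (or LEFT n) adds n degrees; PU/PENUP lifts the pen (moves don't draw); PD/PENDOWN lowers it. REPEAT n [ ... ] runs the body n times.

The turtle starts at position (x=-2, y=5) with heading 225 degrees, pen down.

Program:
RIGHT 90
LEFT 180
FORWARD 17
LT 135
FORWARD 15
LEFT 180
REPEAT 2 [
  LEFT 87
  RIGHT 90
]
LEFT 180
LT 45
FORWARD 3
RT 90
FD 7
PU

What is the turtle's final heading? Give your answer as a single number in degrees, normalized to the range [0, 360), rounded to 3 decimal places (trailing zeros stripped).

Answer: 39

Derivation:
Executing turtle program step by step:
Start: pos=(-2,5), heading=225, pen down
RT 90: heading 225 -> 135
LT 180: heading 135 -> 315
FD 17: (-2,5) -> (10.021,-7.021) [heading=315, draw]
LT 135: heading 315 -> 90
FD 15: (10.021,-7.021) -> (10.021,7.979) [heading=90, draw]
LT 180: heading 90 -> 270
REPEAT 2 [
  -- iteration 1/2 --
  LT 87: heading 270 -> 357
  RT 90: heading 357 -> 267
  -- iteration 2/2 --
  LT 87: heading 267 -> 354
  RT 90: heading 354 -> 264
]
LT 180: heading 264 -> 84
LT 45: heading 84 -> 129
FD 3: (10.021,7.979) -> (8.133,10.311) [heading=129, draw]
RT 90: heading 129 -> 39
FD 7: (8.133,10.311) -> (13.573,14.716) [heading=39, draw]
PU: pen up
Final: pos=(13.573,14.716), heading=39, 4 segment(s) drawn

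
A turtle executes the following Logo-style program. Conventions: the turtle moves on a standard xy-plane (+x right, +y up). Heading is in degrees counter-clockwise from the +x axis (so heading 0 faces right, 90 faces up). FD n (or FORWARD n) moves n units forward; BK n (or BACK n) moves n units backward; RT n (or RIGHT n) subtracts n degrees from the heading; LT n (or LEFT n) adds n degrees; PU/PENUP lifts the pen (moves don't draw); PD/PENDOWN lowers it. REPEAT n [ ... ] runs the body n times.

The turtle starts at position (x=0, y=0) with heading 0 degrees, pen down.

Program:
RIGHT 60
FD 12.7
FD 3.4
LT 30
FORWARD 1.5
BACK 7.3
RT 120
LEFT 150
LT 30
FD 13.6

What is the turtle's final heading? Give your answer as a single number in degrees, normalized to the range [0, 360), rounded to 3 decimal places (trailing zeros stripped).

Answer: 30

Derivation:
Executing turtle program step by step:
Start: pos=(0,0), heading=0, pen down
RT 60: heading 0 -> 300
FD 12.7: (0,0) -> (6.35,-10.999) [heading=300, draw]
FD 3.4: (6.35,-10.999) -> (8.05,-13.943) [heading=300, draw]
LT 30: heading 300 -> 330
FD 1.5: (8.05,-13.943) -> (9.349,-14.693) [heading=330, draw]
BK 7.3: (9.349,-14.693) -> (3.027,-11.043) [heading=330, draw]
RT 120: heading 330 -> 210
LT 150: heading 210 -> 0
LT 30: heading 0 -> 30
FD 13.6: (3.027,-11.043) -> (14.805,-4.243) [heading=30, draw]
Final: pos=(14.805,-4.243), heading=30, 5 segment(s) drawn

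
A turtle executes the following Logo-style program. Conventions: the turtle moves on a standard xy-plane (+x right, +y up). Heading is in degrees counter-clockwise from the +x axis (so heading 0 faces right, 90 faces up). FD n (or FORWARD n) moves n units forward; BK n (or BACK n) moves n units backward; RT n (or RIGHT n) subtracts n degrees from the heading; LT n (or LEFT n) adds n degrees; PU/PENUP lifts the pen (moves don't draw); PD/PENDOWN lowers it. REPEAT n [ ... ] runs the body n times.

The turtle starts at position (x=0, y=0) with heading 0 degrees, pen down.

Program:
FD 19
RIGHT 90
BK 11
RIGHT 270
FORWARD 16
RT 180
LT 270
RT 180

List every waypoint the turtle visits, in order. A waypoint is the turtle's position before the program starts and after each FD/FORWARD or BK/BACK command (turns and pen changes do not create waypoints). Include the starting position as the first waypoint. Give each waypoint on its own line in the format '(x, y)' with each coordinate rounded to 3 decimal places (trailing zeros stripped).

Executing turtle program step by step:
Start: pos=(0,0), heading=0, pen down
FD 19: (0,0) -> (19,0) [heading=0, draw]
RT 90: heading 0 -> 270
BK 11: (19,0) -> (19,11) [heading=270, draw]
RT 270: heading 270 -> 0
FD 16: (19,11) -> (35,11) [heading=0, draw]
RT 180: heading 0 -> 180
LT 270: heading 180 -> 90
RT 180: heading 90 -> 270
Final: pos=(35,11), heading=270, 3 segment(s) drawn
Waypoints (4 total):
(0, 0)
(19, 0)
(19, 11)
(35, 11)

Answer: (0, 0)
(19, 0)
(19, 11)
(35, 11)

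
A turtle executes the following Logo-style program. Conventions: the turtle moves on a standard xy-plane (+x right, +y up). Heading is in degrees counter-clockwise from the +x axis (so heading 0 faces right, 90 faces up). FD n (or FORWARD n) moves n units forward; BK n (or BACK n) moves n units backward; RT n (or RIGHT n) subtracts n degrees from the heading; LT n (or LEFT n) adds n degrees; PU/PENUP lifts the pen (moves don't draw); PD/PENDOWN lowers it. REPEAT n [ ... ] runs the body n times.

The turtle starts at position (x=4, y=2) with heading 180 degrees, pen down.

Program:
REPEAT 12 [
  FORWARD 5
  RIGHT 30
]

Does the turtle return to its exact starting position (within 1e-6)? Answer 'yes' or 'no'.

Answer: yes

Derivation:
Executing turtle program step by step:
Start: pos=(4,2), heading=180, pen down
REPEAT 12 [
  -- iteration 1/12 --
  FD 5: (4,2) -> (-1,2) [heading=180, draw]
  RT 30: heading 180 -> 150
  -- iteration 2/12 --
  FD 5: (-1,2) -> (-5.33,4.5) [heading=150, draw]
  RT 30: heading 150 -> 120
  -- iteration 3/12 --
  FD 5: (-5.33,4.5) -> (-7.83,8.83) [heading=120, draw]
  RT 30: heading 120 -> 90
  -- iteration 4/12 --
  FD 5: (-7.83,8.83) -> (-7.83,13.83) [heading=90, draw]
  RT 30: heading 90 -> 60
  -- iteration 5/12 --
  FD 5: (-7.83,13.83) -> (-5.33,18.16) [heading=60, draw]
  RT 30: heading 60 -> 30
  -- iteration 6/12 --
  FD 5: (-5.33,18.16) -> (-1,20.66) [heading=30, draw]
  RT 30: heading 30 -> 0
  -- iteration 7/12 --
  FD 5: (-1,20.66) -> (4,20.66) [heading=0, draw]
  RT 30: heading 0 -> 330
  -- iteration 8/12 --
  FD 5: (4,20.66) -> (8.33,18.16) [heading=330, draw]
  RT 30: heading 330 -> 300
  -- iteration 9/12 --
  FD 5: (8.33,18.16) -> (10.83,13.83) [heading=300, draw]
  RT 30: heading 300 -> 270
  -- iteration 10/12 --
  FD 5: (10.83,13.83) -> (10.83,8.83) [heading=270, draw]
  RT 30: heading 270 -> 240
  -- iteration 11/12 --
  FD 5: (10.83,8.83) -> (8.33,4.5) [heading=240, draw]
  RT 30: heading 240 -> 210
  -- iteration 12/12 --
  FD 5: (8.33,4.5) -> (4,2) [heading=210, draw]
  RT 30: heading 210 -> 180
]
Final: pos=(4,2), heading=180, 12 segment(s) drawn

Start position: (4, 2)
Final position: (4, 2)
Distance = 0; < 1e-6 -> CLOSED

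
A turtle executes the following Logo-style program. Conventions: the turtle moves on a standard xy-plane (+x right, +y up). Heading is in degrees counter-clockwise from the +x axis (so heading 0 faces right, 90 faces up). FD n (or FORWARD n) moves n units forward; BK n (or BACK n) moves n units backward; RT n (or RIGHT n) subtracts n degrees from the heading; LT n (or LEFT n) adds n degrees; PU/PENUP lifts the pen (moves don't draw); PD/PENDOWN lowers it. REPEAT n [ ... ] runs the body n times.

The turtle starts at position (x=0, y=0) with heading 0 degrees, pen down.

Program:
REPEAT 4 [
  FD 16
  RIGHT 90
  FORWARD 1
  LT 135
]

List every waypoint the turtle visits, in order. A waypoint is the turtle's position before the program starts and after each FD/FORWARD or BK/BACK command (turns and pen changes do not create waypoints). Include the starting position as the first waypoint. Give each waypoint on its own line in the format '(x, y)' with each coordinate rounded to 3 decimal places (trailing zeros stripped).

Answer: (0, 0)
(16, 0)
(16, -1)
(27.314, 10.314)
(28.021, 9.607)
(28.021, 25.607)
(29.021, 25.607)
(17.707, 36.92)
(18.414, 37.627)

Derivation:
Executing turtle program step by step:
Start: pos=(0,0), heading=0, pen down
REPEAT 4 [
  -- iteration 1/4 --
  FD 16: (0,0) -> (16,0) [heading=0, draw]
  RT 90: heading 0 -> 270
  FD 1: (16,0) -> (16,-1) [heading=270, draw]
  LT 135: heading 270 -> 45
  -- iteration 2/4 --
  FD 16: (16,-1) -> (27.314,10.314) [heading=45, draw]
  RT 90: heading 45 -> 315
  FD 1: (27.314,10.314) -> (28.021,9.607) [heading=315, draw]
  LT 135: heading 315 -> 90
  -- iteration 3/4 --
  FD 16: (28.021,9.607) -> (28.021,25.607) [heading=90, draw]
  RT 90: heading 90 -> 0
  FD 1: (28.021,25.607) -> (29.021,25.607) [heading=0, draw]
  LT 135: heading 0 -> 135
  -- iteration 4/4 --
  FD 16: (29.021,25.607) -> (17.707,36.92) [heading=135, draw]
  RT 90: heading 135 -> 45
  FD 1: (17.707,36.92) -> (18.414,37.627) [heading=45, draw]
  LT 135: heading 45 -> 180
]
Final: pos=(18.414,37.627), heading=180, 8 segment(s) drawn
Waypoints (9 total):
(0, 0)
(16, 0)
(16, -1)
(27.314, 10.314)
(28.021, 9.607)
(28.021, 25.607)
(29.021, 25.607)
(17.707, 36.92)
(18.414, 37.627)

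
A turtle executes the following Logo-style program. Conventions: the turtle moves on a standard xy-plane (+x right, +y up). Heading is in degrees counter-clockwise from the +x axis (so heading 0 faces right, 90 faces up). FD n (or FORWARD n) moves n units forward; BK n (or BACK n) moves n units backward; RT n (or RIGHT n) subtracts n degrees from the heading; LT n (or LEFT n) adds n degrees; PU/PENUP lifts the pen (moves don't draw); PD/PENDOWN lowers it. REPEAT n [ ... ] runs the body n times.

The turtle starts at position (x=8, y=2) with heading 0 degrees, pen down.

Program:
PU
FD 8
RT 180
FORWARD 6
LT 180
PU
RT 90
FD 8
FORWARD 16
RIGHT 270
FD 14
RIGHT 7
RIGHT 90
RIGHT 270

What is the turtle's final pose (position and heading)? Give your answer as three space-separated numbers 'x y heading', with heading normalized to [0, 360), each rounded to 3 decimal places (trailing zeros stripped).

Answer: 24 -22 353

Derivation:
Executing turtle program step by step:
Start: pos=(8,2), heading=0, pen down
PU: pen up
FD 8: (8,2) -> (16,2) [heading=0, move]
RT 180: heading 0 -> 180
FD 6: (16,2) -> (10,2) [heading=180, move]
LT 180: heading 180 -> 0
PU: pen up
RT 90: heading 0 -> 270
FD 8: (10,2) -> (10,-6) [heading=270, move]
FD 16: (10,-6) -> (10,-22) [heading=270, move]
RT 270: heading 270 -> 0
FD 14: (10,-22) -> (24,-22) [heading=0, move]
RT 7: heading 0 -> 353
RT 90: heading 353 -> 263
RT 270: heading 263 -> 353
Final: pos=(24,-22), heading=353, 0 segment(s) drawn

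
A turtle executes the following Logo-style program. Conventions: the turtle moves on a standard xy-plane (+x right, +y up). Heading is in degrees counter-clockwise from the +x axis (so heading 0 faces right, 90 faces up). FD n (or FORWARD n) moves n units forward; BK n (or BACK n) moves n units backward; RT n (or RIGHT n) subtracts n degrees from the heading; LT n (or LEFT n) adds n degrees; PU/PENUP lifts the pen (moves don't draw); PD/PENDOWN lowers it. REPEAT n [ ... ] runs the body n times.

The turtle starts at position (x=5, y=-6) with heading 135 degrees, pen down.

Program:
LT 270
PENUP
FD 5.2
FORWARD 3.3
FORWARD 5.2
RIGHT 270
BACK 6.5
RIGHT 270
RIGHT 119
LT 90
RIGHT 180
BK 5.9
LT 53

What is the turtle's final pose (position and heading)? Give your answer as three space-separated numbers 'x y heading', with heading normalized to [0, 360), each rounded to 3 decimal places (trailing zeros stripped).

Executing turtle program step by step:
Start: pos=(5,-6), heading=135, pen down
LT 270: heading 135 -> 45
PU: pen up
FD 5.2: (5,-6) -> (8.677,-2.323) [heading=45, move]
FD 3.3: (8.677,-2.323) -> (11.01,0.01) [heading=45, move]
FD 5.2: (11.01,0.01) -> (14.687,3.687) [heading=45, move]
RT 270: heading 45 -> 135
BK 6.5: (14.687,3.687) -> (19.284,-0.909) [heading=135, move]
RT 270: heading 135 -> 225
RT 119: heading 225 -> 106
LT 90: heading 106 -> 196
RT 180: heading 196 -> 16
BK 5.9: (19.284,-0.909) -> (13.612,-2.535) [heading=16, move]
LT 53: heading 16 -> 69
Final: pos=(13.612,-2.535), heading=69, 0 segment(s) drawn

Answer: 13.612 -2.535 69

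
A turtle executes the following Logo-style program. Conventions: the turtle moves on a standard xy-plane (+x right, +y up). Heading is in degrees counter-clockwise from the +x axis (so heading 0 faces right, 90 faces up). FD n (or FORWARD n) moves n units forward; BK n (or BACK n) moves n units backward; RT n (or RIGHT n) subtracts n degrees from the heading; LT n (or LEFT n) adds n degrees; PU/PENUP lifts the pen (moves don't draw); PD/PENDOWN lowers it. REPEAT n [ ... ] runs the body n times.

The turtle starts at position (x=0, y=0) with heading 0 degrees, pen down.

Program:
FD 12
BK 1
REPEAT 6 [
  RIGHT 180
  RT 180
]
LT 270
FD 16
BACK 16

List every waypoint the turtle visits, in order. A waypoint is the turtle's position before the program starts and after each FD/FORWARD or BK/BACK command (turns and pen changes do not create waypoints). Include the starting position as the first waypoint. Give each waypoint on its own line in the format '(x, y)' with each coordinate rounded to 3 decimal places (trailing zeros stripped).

Answer: (0, 0)
(12, 0)
(11, 0)
(11, -16)
(11, 0)

Derivation:
Executing turtle program step by step:
Start: pos=(0,0), heading=0, pen down
FD 12: (0,0) -> (12,0) [heading=0, draw]
BK 1: (12,0) -> (11,0) [heading=0, draw]
REPEAT 6 [
  -- iteration 1/6 --
  RT 180: heading 0 -> 180
  RT 180: heading 180 -> 0
  -- iteration 2/6 --
  RT 180: heading 0 -> 180
  RT 180: heading 180 -> 0
  -- iteration 3/6 --
  RT 180: heading 0 -> 180
  RT 180: heading 180 -> 0
  -- iteration 4/6 --
  RT 180: heading 0 -> 180
  RT 180: heading 180 -> 0
  -- iteration 5/6 --
  RT 180: heading 0 -> 180
  RT 180: heading 180 -> 0
  -- iteration 6/6 --
  RT 180: heading 0 -> 180
  RT 180: heading 180 -> 0
]
LT 270: heading 0 -> 270
FD 16: (11,0) -> (11,-16) [heading=270, draw]
BK 16: (11,-16) -> (11,0) [heading=270, draw]
Final: pos=(11,0), heading=270, 4 segment(s) drawn
Waypoints (5 total):
(0, 0)
(12, 0)
(11, 0)
(11, -16)
(11, 0)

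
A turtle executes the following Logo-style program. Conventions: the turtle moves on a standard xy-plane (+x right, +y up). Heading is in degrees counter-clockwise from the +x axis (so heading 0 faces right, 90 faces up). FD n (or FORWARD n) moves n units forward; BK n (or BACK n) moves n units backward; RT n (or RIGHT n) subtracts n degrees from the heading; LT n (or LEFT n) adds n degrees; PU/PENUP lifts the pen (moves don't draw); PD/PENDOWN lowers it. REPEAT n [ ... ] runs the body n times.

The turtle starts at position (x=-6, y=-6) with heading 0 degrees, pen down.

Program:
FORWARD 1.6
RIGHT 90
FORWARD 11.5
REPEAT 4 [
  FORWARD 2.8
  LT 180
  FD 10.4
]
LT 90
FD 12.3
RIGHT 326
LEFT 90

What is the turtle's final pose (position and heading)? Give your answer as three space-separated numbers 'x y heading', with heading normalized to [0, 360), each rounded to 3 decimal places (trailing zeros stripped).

Executing turtle program step by step:
Start: pos=(-6,-6), heading=0, pen down
FD 1.6: (-6,-6) -> (-4.4,-6) [heading=0, draw]
RT 90: heading 0 -> 270
FD 11.5: (-4.4,-6) -> (-4.4,-17.5) [heading=270, draw]
REPEAT 4 [
  -- iteration 1/4 --
  FD 2.8: (-4.4,-17.5) -> (-4.4,-20.3) [heading=270, draw]
  LT 180: heading 270 -> 90
  FD 10.4: (-4.4,-20.3) -> (-4.4,-9.9) [heading=90, draw]
  -- iteration 2/4 --
  FD 2.8: (-4.4,-9.9) -> (-4.4,-7.1) [heading=90, draw]
  LT 180: heading 90 -> 270
  FD 10.4: (-4.4,-7.1) -> (-4.4,-17.5) [heading=270, draw]
  -- iteration 3/4 --
  FD 2.8: (-4.4,-17.5) -> (-4.4,-20.3) [heading=270, draw]
  LT 180: heading 270 -> 90
  FD 10.4: (-4.4,-20.3) -> (-4.4,-9.9) [heading=90, draw]
  -- iteration 4/4 --
  FD 2.8: (-4.4,-9.9) -> (-4.4,-7.1) [heading=90, draw]
  LT 180: heading 90 -> 270
  FD 10.4: (-4.4,-7.1) -> (-4.4,-17.5) [heading=270, draw]
]
LT 90: heading 270 -> 0
FD 12.3: (-4.4,-17.5) -> (7.9,-17.5) [heading=0, draw]
RT 326: heading 0 -> 34
LT 90: heading 34 -> 124
Final: pos=(7.9,-17.5), heading=124, 11 segment(s) drawn

Answer: 7.9 -17.5 124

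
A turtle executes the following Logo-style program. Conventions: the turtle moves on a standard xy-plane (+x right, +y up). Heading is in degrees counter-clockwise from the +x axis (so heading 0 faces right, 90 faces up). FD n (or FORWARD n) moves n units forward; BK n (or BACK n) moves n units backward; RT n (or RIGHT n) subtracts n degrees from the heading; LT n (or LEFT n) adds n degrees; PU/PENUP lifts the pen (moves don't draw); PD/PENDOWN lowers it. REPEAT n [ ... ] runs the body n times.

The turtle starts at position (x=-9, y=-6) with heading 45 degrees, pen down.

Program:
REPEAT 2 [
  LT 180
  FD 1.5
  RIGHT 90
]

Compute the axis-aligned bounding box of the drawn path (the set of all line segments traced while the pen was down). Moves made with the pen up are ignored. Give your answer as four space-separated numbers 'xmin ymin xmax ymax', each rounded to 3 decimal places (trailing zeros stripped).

Answer: -10.061 -8.121 -9 -6

Derivation:
Executing turtle program step by step:
Start: pos=(-9,-6), heading=45, pen down
REPEAT 2 [
  -- iteration 1/2 --
  LT 180: heading 45 -> 225
  FD 1.5: (-9,-6) -> (-10.061,-7.061) [heading=225, draw]
  RT 90: heading 225 -> 135
  -- iteration 2/2 --
  LT 180: heading 135 -> 315
  FD 1.5: (-10.061,-7.061) -> (-9,-8.121) [heading=315, draw]
  RT 90: heading 315 -> 225
]
Final: pos=(-9,-8.121), heading=225, 2 segment(s) drawn

Segment endpoints: x in {-10.061, -9}, y in {-8.121, -7.061, -6}
xmin=-10.061, ymin=-8.121, xmax=-9, ymax=-6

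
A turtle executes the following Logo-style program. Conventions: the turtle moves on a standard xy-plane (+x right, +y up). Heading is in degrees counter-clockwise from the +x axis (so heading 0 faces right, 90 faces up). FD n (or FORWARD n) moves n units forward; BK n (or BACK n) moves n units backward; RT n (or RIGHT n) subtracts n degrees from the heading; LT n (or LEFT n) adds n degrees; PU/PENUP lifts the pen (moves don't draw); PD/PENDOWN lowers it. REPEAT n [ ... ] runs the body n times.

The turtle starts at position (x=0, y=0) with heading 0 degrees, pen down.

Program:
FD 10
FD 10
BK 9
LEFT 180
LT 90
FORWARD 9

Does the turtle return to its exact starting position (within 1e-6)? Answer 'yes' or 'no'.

Executing turtle program step by step:
Start: pos=(0,0), heading=0, pen down
FD 10: (0,0) -> (10,0) [heading=0, draw]
FD 10: (10,0) -> (20,0) [heading=0, draw]
BK 9: (20,0) -> (11,0) [heading=0, draw]
LT 180: heading 0 -> 180
LT 90: heading 180 -> 270
FD 9: (11,0) -> (11,-9) [heading=270, draw]
Final: pos=(11,-9), heading=270, 4 segment(s) drawn

Start position: (0, 0)
Final position: (11, -9)
Distance = 14.213; >= 1e-6 -> NOT closed

Answer: no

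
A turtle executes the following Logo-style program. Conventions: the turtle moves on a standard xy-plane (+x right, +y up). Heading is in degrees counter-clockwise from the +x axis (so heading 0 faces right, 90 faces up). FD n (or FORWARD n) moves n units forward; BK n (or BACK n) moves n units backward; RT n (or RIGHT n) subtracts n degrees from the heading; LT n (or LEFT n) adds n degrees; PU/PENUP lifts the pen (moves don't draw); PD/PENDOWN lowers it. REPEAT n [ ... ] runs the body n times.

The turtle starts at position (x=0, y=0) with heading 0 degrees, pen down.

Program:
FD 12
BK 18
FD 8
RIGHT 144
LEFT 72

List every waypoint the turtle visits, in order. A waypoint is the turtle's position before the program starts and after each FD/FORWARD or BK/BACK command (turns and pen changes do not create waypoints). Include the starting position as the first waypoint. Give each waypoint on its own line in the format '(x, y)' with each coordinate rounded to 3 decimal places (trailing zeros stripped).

Answer: (0, 0)
(12, 0)
(-6, 0)
(2, 0)

Derivation:
Executing turtle program step by step:
Start: pos=(0,0), heading=0, pen down
FD 12: (0,0) -> (12,0) [heading=0, draw]
BK 18: (12,0) -> (-6,0) [heading=0, draw]
FD 8: (-6,0) -> (2,0) [heading=0, draw]
RT 144: heading 0 -> 216
LT 72: heading 216 -> 288
Final: pos=(2,0), heading=288, 3 segment(s) drawn
Waypoints (4 total):
(0, 0)
(12, 0)
(-6, 0)
(2, 0)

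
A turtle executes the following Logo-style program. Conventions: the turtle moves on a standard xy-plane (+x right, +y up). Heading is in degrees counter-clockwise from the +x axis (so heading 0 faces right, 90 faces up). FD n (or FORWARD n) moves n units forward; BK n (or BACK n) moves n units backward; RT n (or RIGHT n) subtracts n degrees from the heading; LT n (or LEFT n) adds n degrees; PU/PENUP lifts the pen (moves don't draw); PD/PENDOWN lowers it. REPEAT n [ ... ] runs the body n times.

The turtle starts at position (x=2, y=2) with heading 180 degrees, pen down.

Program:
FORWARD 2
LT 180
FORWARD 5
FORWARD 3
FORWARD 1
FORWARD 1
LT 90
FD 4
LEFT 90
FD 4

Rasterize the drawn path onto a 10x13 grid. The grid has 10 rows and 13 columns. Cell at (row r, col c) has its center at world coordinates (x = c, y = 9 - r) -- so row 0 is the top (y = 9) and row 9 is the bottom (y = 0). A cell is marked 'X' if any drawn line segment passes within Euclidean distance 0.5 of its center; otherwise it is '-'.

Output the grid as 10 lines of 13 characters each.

Segment 0: (2,2) -> (0,2)
Segment 1: (0,2) -> (5,2)
Segment 2: (5,2) -> (8,2)
Segment 3: (8,2) -> (9,2)
Segment 4: (9,2) -> (10,2)
Segment 5: (10,2) -> (10,6)
Segment 6: (10,6) -> (6,6)

Answer: -------------
-------------
-------------
------XXXXX--
----------X--
----------X--
----------X--
XXXXXXXXXXX--
-------------
-------------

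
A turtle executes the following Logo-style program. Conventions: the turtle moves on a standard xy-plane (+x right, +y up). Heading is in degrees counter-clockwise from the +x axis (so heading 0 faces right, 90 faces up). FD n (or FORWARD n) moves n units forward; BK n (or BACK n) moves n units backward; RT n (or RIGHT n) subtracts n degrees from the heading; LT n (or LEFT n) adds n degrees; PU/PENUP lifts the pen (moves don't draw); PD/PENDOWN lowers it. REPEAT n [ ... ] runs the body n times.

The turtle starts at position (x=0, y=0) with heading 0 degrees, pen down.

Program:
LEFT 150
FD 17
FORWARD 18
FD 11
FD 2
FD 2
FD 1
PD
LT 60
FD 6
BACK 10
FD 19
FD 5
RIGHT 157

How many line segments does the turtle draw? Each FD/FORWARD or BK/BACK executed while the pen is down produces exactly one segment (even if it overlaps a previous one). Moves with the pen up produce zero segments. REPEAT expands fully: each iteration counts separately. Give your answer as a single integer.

Executing turtle program step by step:
Start: pos=(0,0), heading=0, pen down
LT 150: heading 0 -> 150
FD 17: (0,0) -> (-14.722,8.5) [heading=150, draw]
FD 18: (-14.722,8.5) -> (-30.311,17.5) [heading=150, draw]
FD 11: (-30.311,17.5) -> (-39.837,23) [heading=150, draw]
FD 2: (-39.837,23) -> (-41.569,24) [heading=150, draw]
FD 2: (-41.569,24) -> (-43.301,25) [heading=150, draw]
FD 1: (-43.301,25) -> (-44.167,25.5) [heading=150, draw]
PD: pen down
LT 60: heading 150 -> 210
FD 6: (-44.167,25.5) -> (-49.363,22.5) [heading=210, draw]
BK 10: (-49.363,22.5) -> (-40.703,27.5) [heading=210, draw]
FD 19: (-40.703,27.5) -> (-57.158,18) [heading=210, draw]
FD 5: (-57.158,18) -> (-61.488,15.5) [heading=210, draw]
RT 157: heading 210 -> 53
Final: pos=(-61.488,15.5), heading=53, 10 segment(s) drawn
Segments drawn: 10

Answer: 10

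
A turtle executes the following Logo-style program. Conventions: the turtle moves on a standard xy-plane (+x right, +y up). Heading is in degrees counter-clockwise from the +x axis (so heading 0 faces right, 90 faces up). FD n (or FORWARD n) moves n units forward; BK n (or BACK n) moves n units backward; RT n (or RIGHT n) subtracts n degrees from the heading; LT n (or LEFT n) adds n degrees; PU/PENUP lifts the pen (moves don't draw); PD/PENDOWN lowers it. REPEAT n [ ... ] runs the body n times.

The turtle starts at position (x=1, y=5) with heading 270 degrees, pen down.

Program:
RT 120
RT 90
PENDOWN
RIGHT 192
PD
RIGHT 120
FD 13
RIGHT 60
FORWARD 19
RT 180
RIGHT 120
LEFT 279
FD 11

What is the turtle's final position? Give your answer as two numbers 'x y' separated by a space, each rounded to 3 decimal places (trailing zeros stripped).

Executing turtle program step by step:
Start: pos=(1,5), heading=270, pen down
RT 120: heading 270 -> 150
RT 90: heading 150 -> 60
PD: pen down
RT 192: heading 60 -> 228
PD: pen down
RT 120: heading 228 -> 108
FD 13: (1,5) -> (-3.017,17.364) [heading=108, draw]
RT 60: heading 108 -> 48
FD 19: (-3.017,17.364) -> (9.696,31.483) [heading=48, draw]
RT 180: heading 48 -> 228
RT 120: heading 228 -> 108
LT 279: heading 108 -> 27
FD 11: (9.696,31.483) -> (19.497,36.477) [heading=27, draw]
Final: pos=(19.497,36.477), heading=27, 3 segment(s) drawn

Answer: 19.497 36.477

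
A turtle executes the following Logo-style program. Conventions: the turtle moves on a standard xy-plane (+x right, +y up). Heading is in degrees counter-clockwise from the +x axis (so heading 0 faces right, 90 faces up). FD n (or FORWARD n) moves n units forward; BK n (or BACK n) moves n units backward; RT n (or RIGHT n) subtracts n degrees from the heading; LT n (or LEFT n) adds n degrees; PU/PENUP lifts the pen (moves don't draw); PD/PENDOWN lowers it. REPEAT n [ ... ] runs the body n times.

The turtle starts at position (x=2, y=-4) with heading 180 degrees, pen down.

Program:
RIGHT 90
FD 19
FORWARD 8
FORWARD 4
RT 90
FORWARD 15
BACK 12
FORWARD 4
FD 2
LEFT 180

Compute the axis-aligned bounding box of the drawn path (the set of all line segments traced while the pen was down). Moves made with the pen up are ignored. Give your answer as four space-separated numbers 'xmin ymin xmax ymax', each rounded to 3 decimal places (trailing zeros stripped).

Executing turtle program step by step:
Start: pos=(2,-4), heading=180, pen down
RT 90: heading 180 -> 90
FD 19: (2,-4) -> (2,15) [heading=90, draw]
FD 8: (2,15) -> (2,23) [heading=90, draw]
FD 4: (2,23) -> (2,27) [heading=90, draw]
RT 90: heading 90 -> 0
FD 15: (2,27) -> (17,27) [heading=0, draw]
BK 12: (17,27) -> (5,27) [heading=0, draw]
FD 4: (5,27) -> (9,27) [heading=0, draw]
FD 2: (9,27) -> (11,27) [heading=0, draw]
LT 180: heading 0 -> 180
Final: pos=(11,27), heading=180, 7 segment(s) drawn

Segment endpoints: x in {2, 2, 2, 2, 5, 9, 11, 17}, y in {-4, 15, 23, 27}
xmin=2, ymin=-4, xmax=17, ymax=27

Answer: 2 -4 17 27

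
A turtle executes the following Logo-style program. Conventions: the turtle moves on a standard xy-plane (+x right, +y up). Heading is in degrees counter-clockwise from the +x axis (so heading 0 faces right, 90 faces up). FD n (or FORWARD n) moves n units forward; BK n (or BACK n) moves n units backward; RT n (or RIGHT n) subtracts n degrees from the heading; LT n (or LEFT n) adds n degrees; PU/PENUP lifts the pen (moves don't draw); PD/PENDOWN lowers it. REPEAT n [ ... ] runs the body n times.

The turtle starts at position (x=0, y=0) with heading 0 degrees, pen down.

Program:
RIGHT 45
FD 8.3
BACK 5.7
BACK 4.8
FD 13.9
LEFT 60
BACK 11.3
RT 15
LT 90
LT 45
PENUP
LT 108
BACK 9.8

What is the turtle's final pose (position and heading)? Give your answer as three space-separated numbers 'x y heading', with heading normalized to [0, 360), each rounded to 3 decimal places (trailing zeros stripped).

Executing turtle program step by step:
Start: pos=(0,0), heading=0, pen down
RT 45: heading 0 -> 315
FD 8.3: (0,0) -> (5.869,-5.869) [heading=315, draw]
BK 5.7: (5.869,-5.869) -> (1.838,-1.838) [heading=315, draw]
BK 4.8: (1.838,-1.838) -> (-1.556,1.556) [heading=315, draw]
FD 13.9: (-1.556,1.556) -> (8.273,-8.273) [heading=315, draw]
LT 60: heading 315 -> 15
BK 11.3: (8.273,-8.273) -> (-2.642,-11.198) [heading=15, draw]
RT 15: heading 15 -> 0
LT 90: heading 0 -> 90
LT 45: heading 90 -> 135
PU: pen up
LT 108: heading 135 -> 243
BK 9.8: (-2.642,-11.198) -> (1.807,-2.466) [heading=243, move]
Final: pos=(1.807,-2.466), heading=243, 5 segment(s) drawn

Answer: 1.807 -2.466 243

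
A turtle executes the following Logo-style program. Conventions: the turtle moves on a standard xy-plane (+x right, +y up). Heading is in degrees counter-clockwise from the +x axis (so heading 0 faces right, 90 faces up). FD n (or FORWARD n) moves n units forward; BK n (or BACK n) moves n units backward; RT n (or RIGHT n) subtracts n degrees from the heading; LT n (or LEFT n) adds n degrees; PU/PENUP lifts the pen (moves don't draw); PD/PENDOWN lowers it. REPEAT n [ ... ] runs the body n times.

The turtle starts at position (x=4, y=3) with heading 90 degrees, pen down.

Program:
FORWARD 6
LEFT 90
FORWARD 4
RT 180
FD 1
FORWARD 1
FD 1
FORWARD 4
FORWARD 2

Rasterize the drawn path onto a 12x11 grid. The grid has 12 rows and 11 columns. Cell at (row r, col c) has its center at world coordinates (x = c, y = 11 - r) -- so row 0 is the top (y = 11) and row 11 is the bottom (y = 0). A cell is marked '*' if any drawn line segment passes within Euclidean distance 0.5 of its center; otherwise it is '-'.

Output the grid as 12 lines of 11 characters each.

Answer: -----------
-----------
**********-
----*------
----*------
----*------
----*------
----*------
----*------
-----------
-----------
-----------

Derivation:
Segment 0: (4,3) -> (4,9)
Segment 1: (4,9) -> (0,9)
Segment 2: (0,9) -> (1,9)
Segment 3: (1,9) -> (2,9)
Segment 4: (2,9) -> (3,9)
Segment 5: (3,9) -> (7,9)
Segment 6: (7,9) -> (9,9)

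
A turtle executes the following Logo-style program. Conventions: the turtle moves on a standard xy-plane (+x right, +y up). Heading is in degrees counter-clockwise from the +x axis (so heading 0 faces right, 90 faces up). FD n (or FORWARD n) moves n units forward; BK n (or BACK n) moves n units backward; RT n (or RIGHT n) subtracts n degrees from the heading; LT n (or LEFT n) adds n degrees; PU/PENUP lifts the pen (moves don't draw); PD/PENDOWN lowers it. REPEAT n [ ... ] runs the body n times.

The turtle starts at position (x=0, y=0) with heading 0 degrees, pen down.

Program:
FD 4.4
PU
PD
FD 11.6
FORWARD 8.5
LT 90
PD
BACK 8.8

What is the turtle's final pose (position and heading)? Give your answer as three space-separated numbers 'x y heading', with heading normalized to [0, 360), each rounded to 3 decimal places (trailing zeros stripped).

Answer: 24.5 -8.8 90

Derivation:
Executing turtle program step by step:
Start: pos=(0,0), heading=0, pen down
FD 4.4: (0,0) -> (4.4,0) [heading=0, draw]
PU: pen up
PD: pen down
FD 11.6: (4.4,0) -> (16,0) [heading=0, draw]
FD 8.5: (16,0) -> (24.5,0) [heading=0, draw]
LT 90: heading 0 -> 90
PD: pen down
BK 8.8: (24.5,0) -> (24.5,-8.8) [heading=90, draw]
Final: pos=(24.5,-8.8), heading=90, 4 segment(s) drawn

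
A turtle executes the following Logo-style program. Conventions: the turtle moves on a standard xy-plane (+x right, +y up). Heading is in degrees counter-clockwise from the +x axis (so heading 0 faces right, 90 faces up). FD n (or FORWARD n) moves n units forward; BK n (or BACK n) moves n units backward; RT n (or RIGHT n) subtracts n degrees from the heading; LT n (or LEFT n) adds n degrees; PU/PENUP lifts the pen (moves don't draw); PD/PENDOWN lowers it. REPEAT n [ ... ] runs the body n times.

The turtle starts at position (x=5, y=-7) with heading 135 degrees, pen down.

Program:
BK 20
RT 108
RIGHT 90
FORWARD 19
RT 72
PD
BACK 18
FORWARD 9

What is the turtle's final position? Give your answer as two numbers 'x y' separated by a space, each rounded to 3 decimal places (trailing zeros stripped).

Executing turtle program step by step:
Start: pos=(5,-7), heading=135, pen down
BK 20: (5,-7) -> (19.142,-21.142) [heading=135, draw]
RT 108: heading 135 -> 27
RT 90: heading 27 -> 297
FD 19: (19.142,-21.142) -> (27.768,-38.071) [heading=297, draw]
RT 72: heading 297 -> 225
PD: pen down
BK 18: (27.768,-38.071) -> (40.496,-25.343) [heading=225, draw]
FD 9: (40.496,-25.343) -> (34.132,-31.707) [heading=225, draw]
Final: pos=(34.132,-31.707), heading=225, 4 segment(s) drawn

Answer: 34.132 -31.707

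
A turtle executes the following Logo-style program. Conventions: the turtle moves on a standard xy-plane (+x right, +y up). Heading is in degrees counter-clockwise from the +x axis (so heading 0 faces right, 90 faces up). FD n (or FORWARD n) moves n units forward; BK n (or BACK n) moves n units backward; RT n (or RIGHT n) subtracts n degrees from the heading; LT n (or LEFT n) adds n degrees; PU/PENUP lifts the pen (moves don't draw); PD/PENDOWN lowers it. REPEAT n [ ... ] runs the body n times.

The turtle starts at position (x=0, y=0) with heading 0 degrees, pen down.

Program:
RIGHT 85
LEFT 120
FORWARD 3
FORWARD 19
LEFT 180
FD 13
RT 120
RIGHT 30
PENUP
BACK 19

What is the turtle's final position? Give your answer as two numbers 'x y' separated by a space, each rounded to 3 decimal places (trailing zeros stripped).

Answer: -0.657 -12.058

Derivation:
Executing turtle program step by step:
Start: pos=(0,0), heading=0, pen down
RT 85: heading 0 -> 275
LT 120: heading 275 -> 35
FD 3: (0,0) -> (2.457,1.721) [heading=35, draw]
FD 19: (2.457,1.721) -> (18.021,12.619) [heading=35, draw]
LT 180: heading 35 -> 215
FD 13: (18.021,12.619) -> (7.372,5.162) [heading=215, draw]
RT 120: heading 215 -> 95
RT 30: heading 95 -> 65
PU: pen up
BK 19: (7.372,5.162) -> (-0.657,-12.058) [heading=65, move]
Final: pos=(-0.657,-12.058), heading=65, 3 segment(s) drawn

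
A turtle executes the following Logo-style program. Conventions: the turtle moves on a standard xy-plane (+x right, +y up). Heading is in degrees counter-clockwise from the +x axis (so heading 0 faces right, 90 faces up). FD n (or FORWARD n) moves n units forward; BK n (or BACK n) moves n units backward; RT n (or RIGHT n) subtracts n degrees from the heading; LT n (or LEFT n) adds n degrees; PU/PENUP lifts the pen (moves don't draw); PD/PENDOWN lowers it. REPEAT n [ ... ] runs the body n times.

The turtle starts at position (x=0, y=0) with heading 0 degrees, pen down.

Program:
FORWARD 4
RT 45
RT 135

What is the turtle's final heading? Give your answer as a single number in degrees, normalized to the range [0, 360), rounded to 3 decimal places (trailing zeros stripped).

Executing turtle program step by step:
Start: pos=(0,0), heading=0, pen down
FD 4: (0,0) -> (4,0) [heading=0, draw]
RT 45: heading 0 -> 315
RT 135: heading 315 -> 180
Final: pos=(4,0), heading=180, 1 segment(s) drawn

Answer: 180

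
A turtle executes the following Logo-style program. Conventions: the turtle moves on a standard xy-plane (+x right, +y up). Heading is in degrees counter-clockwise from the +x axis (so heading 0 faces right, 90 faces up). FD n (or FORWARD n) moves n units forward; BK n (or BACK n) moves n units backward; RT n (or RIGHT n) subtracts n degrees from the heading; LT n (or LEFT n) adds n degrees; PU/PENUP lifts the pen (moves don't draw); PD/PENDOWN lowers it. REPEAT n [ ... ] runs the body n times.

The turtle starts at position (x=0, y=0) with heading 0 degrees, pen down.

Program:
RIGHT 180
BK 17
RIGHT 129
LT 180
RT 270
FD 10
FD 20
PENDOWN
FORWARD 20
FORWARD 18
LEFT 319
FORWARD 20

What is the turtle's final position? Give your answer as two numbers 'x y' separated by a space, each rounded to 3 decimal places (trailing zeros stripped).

Executing turtle program step by step:
Start: pos=(0,0), heading=0, pen down
RT 180: heading 0 -> 180
BK 17: (0,0) -> (17,0) [heading=180, draw]
RT 129: heading 180 -> 51
LT 180: heading 51 -> 231
RT 270: heading 231 -> 321
FD 10: (17,0) -> (24.771,-6.293) [heading=321, draw]
FD 20: (24.771,-6.293) -> (40.314,-18.88) [heading=321, draw]
PD: pen down
FD 20: (40.314,-18.88) -> (55.857,-31.466) [heading=321, draw]
FD 18: (55.857,-31.466) -> (69.846,-42.794) [heading=321, draw]
LT 319: heading 321 -> 280
FD 20: (69.846,-42.794) -> (73.319,-62.49) [heading=280, draw]
Final: pos=(73.319,-62.49), heading=280, 6 segment(s) drawn

Answer: 73.319 -62.49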